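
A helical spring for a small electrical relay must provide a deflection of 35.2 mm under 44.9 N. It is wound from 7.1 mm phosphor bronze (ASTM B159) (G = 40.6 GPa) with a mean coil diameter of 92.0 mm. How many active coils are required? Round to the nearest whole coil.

Required rate k = F/δ = 44.9/35.2 = 1.2756 N/mm
N_a = Gd⁴/(8D³k) = (40.6×10³ × 7.1⁴)/(8 × 92.0³ × 1.2756)
    = 1.03171e+08 / 7.94616e+06 = 12.98 → 13 coils

13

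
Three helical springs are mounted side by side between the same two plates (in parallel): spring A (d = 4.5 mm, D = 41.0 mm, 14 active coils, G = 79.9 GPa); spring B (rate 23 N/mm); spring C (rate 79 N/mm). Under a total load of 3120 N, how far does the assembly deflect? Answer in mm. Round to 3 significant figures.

29.4 mm

k_A = Gd⁴/(8D³N_a) = (79.9×10³)(4.5⁴)/(8·41.0³·14) = 4.2445 N/mm
Parallel: k_eq = 4.2445 + 23 + 79 = 106.24 N/mm
δ = F/k_eq = 3120/106.24 = 29.366 mm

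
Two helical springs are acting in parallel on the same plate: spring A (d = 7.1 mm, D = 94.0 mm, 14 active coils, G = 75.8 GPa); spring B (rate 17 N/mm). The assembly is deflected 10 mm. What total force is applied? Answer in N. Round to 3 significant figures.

k_A = Gd⁴/(8D³N_a) = (75.8×10³)(7.1⁴)/(8·94.0³·14) = 2.0706 N/mm
Parallel: k_eq = 2.0706 + 17 = 19.071 N/mm
F = k_eq·δ = 19.071·10 = 190.71 N

191 N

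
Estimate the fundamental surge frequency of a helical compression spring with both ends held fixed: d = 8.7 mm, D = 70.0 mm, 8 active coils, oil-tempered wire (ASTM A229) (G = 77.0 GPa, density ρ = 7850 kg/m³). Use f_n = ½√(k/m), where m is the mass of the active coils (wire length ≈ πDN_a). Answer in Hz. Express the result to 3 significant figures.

78.2 Hz

k = Gd⁴/(8D³N_a) = (77.0×10³)(8.7⁴)/(8·70.0³·8) = 20.095 N/mm = 20095 N/m
Wire length L = πDN_a = π·70.0·8 = 1759.3 mm
m = ρ·(πd²/4)·L = 7850 × 59.447×10⁻⁶ m² × 1.7593 m = 0.82099 kg
f_n = ½√(k/m) = 0.5·√(20095/0.82099) = 0.5·√(24477) = 78.226 Hz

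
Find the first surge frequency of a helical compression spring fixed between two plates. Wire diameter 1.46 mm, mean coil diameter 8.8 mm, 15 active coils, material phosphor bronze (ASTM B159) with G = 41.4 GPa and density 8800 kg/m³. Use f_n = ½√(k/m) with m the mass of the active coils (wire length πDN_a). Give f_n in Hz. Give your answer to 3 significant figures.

307 Hz

k = Gd⁴/(8D³N_a) = (41.4×10³)(1.46⁴)/(8·8.8³·15) = 2.3003 N/mm = 2300.3 N/m
Wire length L = πDN_a = π·8.8·15 = 414.69 mm
m = ρ·(πd²/4)·L = 8800 × 1.6742×10⁻⁶ m² × 0.41469 m = 0.0061094 kg
f_n = ½√(k/m) = 0.5·√(2300.3/0.0061094) = 0.5·√(3.7651e+05) = 306.8 Hz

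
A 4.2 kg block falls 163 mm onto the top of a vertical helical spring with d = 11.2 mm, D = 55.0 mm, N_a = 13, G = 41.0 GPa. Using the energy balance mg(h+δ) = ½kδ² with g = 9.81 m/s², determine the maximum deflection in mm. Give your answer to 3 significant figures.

k = Gd⁴/(8D³N_a) = (41.0×10³)(11.2⁴)/(8·55.0³·13) = 37.285 N/mm
W = mg = 4.2 × 9.81 = 41.202 N
½kδ² − Wδ − Wh = 0 → δ = (W + √(W² + 2kWh))/k
δ = (41.202 + √(1697.6 + 500807))/37.285 = (41.202 + 708.88)/37.285 = 20.117 mm

20.1 mm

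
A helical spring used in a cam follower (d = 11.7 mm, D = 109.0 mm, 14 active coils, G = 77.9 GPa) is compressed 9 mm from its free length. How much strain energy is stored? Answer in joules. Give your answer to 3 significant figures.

0.408 J

k = Gd⁴/(8D³N_a) = (77.9×10³)(11.7⁴)/(8·109.0³·14) = 10.064 N/mm
U = ½kδ² = 0.5 × 10.064 × 9² = 407.6 N·mm = 0.4076 J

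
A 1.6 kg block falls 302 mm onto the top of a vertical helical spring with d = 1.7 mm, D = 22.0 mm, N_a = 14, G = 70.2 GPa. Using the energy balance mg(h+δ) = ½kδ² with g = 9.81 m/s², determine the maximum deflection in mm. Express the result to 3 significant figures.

174 mm

k = Gd⁴/(8D³N_a) = (70.2×10³)(1.7⁴)/(8·22.0³·14) = 0.49164 N/mm
W = mg = 1.6 × 9.81 = 15.696 N
½kδ² − Wδ − Wh = 0 → δ = (W + √(W² + 2kWh))/k
δ = (15.696 + √(246.36 + 4660.93))/0.49164 = (15.696 + 70.052)/0.49164 = 174.41 mm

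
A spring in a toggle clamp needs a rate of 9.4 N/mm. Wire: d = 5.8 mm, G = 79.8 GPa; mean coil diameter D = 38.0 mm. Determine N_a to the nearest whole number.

N_a = Gd⁴/(8D³k) = (79.8×10³ × 5.8⁴)/(8 × 38.0³ × 9.4)
    = 9.03056e+07 / 4.12637e+06 = 21.88 → 22 coils

22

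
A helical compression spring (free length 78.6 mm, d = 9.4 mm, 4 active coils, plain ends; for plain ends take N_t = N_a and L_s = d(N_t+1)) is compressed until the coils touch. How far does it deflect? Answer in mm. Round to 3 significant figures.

31.6 mm

N_t = 4; L_s = 9.4·5 = 47 mm
δ_solid = L₀ − L_s = 78.6 − 47 = 31.6 mm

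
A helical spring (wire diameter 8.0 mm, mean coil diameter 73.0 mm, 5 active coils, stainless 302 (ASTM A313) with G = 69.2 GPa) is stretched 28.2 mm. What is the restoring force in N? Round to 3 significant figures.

514 N

k = Gd⁴/(8D³N_a) = (69.2×10³)(8.0⁴)/(8·73.0³·5) = 18.215 N/mm
F = k·δ = 18.215 × 28.2 = 513.67 N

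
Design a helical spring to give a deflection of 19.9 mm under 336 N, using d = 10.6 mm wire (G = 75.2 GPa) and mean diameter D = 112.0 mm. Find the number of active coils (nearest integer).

5

Required rate k = F/δ = 336/19.9 = 16.884 N/mm
N_a = Gd⁴/(8D³k) = (75.2×10³ × 10.6⁴)/(8 × 112.0³ × 16.884)
    = 9.49383e+08 / 1.89771e+08 = 5.003 → 5 coils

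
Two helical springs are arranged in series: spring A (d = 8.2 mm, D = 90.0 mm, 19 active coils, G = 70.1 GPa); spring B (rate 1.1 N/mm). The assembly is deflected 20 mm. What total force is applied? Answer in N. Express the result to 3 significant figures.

15.9 N

k_A = Gd⁴/(8D³N_a) = (70.1×10³)(8.2⁴)/(8·90.0³·19) = 2.8602 N/mm
Series: 1/k_eq = 1/2.8602 + 1/1.1 = 1.2587; k_eq = 0.79446 N/mm
F = k_eq·δ = 0.79446·20 = 15.889 N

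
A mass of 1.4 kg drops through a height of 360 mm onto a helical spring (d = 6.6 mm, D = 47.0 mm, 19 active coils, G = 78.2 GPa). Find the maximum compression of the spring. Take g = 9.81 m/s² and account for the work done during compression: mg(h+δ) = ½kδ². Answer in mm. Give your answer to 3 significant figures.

33.9 mm

k = Gd⁴/(8D³N_a) = (78.2×10³)(6.6⁴)/(8·47.0³·19) = 9.4025 N/mm
W = mg = 1.4 × 9.81 = 13.734 N
½kδ² − Wδ − Wh = 0 → δ = (W + √(W² + 2kWh))/k
δ = (13.734 + √(188.62 + 92976.9))/9.4025 = (13.734 + 305.23)/9.4025 = 33.923 mm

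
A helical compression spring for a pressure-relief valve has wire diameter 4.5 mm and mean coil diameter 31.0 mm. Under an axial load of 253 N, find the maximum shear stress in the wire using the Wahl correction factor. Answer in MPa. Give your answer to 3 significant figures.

Spring index C = D/d = 31.0/4.5 = 6.8889
K_W = (4C−1)/(4C−4) + 0.615/C = 26.556/23.556 + 0.0893 = 1.2166
τ₀ = 8FD/(πd³) = 8·253·31.0/(π·4.5³) = 62744/286.28 = 219.17 MPa
τ_max = K·τ₀ = 1.2166 × 219.17 = 266.65 MPa

267 MPa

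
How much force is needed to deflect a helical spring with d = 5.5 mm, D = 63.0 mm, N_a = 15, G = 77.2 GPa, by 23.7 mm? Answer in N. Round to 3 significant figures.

k = Gd⁴/(8D³N_a) = (77.2×10³)(5.5⁴)/(8·63.0³·15) = 2.3543 N/mm
F = k·δ = 2.3543 × 23.7 = 55.797 N

55.8 N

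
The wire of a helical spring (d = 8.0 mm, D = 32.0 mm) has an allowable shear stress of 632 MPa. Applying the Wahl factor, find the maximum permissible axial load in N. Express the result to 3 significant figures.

2830 N

C = D/d = 32.0/8.0 = 4.0000
K_W = (4C−1)/(4C−4) + 0.615/C = 15.000/12.000 + 0.1537 = 1.4038
τ_max = K·8FD/(πd³) → F_max = τ_allow·πd³/(8DK)
F_max = 632·π·8.0³/(8·32.0·1.4038) = 1.0166e+06/359.36 = 2828.8 N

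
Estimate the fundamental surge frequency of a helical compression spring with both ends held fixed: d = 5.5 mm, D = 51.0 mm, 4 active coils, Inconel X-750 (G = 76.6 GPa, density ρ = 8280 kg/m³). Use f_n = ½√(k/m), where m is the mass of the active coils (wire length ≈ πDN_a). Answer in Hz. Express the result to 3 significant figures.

181 Hz

k = Gd⁴/(8D³N_a) = (76.6×10³)(5.5⁴)/(8·51.0³·4) = 16.513 N/mm = 16513 N/m
Wire length L = πDN_a = π·51.0·4 = 640.88 mm
m = ρ·(πd²/4)·L = 8280 × 23.758×10⁻⁶ m² × 0.64088 m = 0.12607 kg
f_n = ½√(k/m) = 0.5·√(16513/0.12607) = 0.5·√(1.3098e+05) = 180.95 Hz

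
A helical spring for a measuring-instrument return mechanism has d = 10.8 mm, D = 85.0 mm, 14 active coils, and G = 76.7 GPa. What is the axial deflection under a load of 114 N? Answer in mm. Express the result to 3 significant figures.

7.51 mm

k = Gd⁴/(8D³N_a) = (76.7×10³)(10.8⁴)/(8·85.0³·14) = 15.171 N/mm
δ = F/k = 114 / 15.171 = 7.5143 mm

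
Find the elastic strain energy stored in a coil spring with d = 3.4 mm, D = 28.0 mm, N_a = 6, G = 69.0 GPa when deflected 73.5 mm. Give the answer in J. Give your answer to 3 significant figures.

k = Gd⁴/(8D³N_a) = (69.0×10³)(3.4⁴)/(8·28.0³·6) = 8.7508 N/mm
U = ½kδ² = 0.5 × 8.7508 × 73.5² = 23637 N·mm = 23.637 J

23.6 J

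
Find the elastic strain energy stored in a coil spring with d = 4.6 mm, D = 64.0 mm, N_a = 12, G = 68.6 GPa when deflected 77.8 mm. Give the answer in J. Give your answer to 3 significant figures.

k = Gd⁴/(8D³N_a) = (68.6×10³)(4.6⁴)/(8·64.0³·12) = 1.2205 N/mm
U = ½kδ² = 0.5 × 1.2205 × 77.8² = 3693.8 N·mm = 3.6938 J

3.69 J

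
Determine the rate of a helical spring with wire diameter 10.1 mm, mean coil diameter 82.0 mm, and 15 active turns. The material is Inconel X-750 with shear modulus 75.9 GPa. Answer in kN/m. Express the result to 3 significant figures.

k = Gd⁴/(8D³N_a) = (75.9×10³ × 10.1⁴) / (8 × 82.0³ × 15)
  = 7.89818e+08 / 6.61642e+07 = 11.937 N/mm

11.9 kN/m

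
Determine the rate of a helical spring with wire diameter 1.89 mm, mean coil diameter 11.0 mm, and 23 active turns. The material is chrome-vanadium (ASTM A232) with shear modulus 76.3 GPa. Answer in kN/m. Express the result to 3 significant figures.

k = Gd⁴/(8D³N_a) = (76.3×10³ × 1.89⁴) / (8 × 11.0³ × 23)
  = 973580 / 244904 = 3.9754 N/mm

3.98 kN/m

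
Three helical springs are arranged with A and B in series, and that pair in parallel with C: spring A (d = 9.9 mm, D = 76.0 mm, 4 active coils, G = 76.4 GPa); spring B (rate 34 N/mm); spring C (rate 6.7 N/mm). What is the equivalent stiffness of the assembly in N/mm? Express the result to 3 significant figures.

27.3 N/mm

k_A = Gd⁴/(8D³N_a) = (76.4×10³)(9.9⁴)/(8·76.0³·4) = 52.245 N/mm
Springs A,B series: k_AB = 1/(1/52.245+1/34) = 20.596 N/mm; parallel with C: k_eq = 20.596+6.7 = 27.296 N/mm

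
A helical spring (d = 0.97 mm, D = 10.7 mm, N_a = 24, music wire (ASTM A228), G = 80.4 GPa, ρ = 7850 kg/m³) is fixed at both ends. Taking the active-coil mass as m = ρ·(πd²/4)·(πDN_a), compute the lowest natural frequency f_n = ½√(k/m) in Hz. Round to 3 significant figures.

k = Gd⁴/(8D³N_a) = (80.4×10³)(0.97⁴)/(8·10.7³·24) = 0.30261 N/mm = 302.61 N/m
Wire length L = πDN_a = π·10.7·24 = 806.76 mm
m = ρ·(πd²/4)·L = 7850 × 0.73898×10⁻⁶ m² × 0.80676 m = 0.00468 kg
f_n = ½√(k/m) = 0.5·√(302.61/0.00468) = 0.5·√(64661) = 127.14 Hz

127 Hz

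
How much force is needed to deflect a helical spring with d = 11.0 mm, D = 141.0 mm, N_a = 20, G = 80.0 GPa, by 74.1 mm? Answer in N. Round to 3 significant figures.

194 N

k = Gd⁴/(8D³N_a) = (80.0×10³)(11.0⁴)/(8·141.0³·20) = 2.6115 N/mm
F = k·δ = 2.6115 × 74.1 = 193.51 N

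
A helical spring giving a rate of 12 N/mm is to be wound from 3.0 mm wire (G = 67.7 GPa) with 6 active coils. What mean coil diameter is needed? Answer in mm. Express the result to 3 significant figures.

21.2 mm

D = (Gd⁴/(8N_a·k))^(1/3) = (67.7×10³·3.0⁴/(8·6·12))^(1/3)
  = (9520.31)^(1/3) = 21.1942 mm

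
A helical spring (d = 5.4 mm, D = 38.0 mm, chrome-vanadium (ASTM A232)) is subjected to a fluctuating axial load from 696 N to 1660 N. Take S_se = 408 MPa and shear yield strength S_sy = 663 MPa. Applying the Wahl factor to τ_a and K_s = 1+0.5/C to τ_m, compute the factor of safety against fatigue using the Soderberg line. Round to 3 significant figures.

C = D/d = 38.0/5.4 = 7.0370; K_W = (4C−1)/(4C−4)+0.615/C = 1.2116; K_s = 1+0.5/C = 1.0711
F_a = (F_max−F_min)/2 = 482 N; F_m = (F_max+F_min)/2 = 1178 N
τ_a = K_W·8F_aD/(πd³) = 1.2116 × 296.2 = 358.89 MPa
τ_m = K_s·8F_mD/(πd³) = 1.0711 × 723.92 = 775.35 MPa
Soderberg: 1/n_f = τ_a/S_se + τ_m/S_sy = 358.89/408 + 775.35/663 = 0.87963 + 1.16946 = 2.0491
n_f = 1/2.0491 = 0.488

0.488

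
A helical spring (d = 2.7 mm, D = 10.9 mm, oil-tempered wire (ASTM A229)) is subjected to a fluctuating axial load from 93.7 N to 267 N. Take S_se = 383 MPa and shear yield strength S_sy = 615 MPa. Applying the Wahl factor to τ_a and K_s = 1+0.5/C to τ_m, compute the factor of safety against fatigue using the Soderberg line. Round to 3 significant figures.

C = D/d = 10.9/2.7 = 4.0370; K_W = (4C−1)/(4C−4)+0.615/C = 1.3993; K_s = 1+0.5/C = 1.1239
F_a = (F_max−F_min)/2 = 86.65 N; F_m = (F_max+F_min)/2 = 180.35 N
τ_a = K_W·8F_aD/(πd³) = 1.3993 × 122.19 = 170.98 MPa
τ_m = K_s·8F_mD/(πd³) = 1.1239 × 254.33 = 285.83 MPa
Soderberg: 1/n_f = τ_a/S_se + τ_m/S_sy = 170.98/383 + 285.83/615 = 0.44643 + 0.46476 = 0.91119
n_f = 1/0.91119 = 1.097

1.10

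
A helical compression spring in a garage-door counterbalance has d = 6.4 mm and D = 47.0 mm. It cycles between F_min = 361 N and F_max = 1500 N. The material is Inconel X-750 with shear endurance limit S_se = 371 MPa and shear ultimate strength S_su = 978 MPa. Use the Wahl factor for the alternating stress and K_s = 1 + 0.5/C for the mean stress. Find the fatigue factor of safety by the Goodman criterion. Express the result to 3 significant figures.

C = D/d = 47.0/6.4 = 7.3438; K_W = (4C−1)/(4C−4)+0.615/C = 1.2020; K_s = 1+0.5/C = 1.0681
F_a = (F_max−F_min)/2 = 569.5 N; F_m = (F_max+F_min)/2 = 930.5 N
τ_a = K_W·8F_aD/(πd³) = 1.2020 × 260.01 = 312.53 MPa
τ_m = K_s·8F_mD/(πd³) = 1.0681 × 424.83 = 453.75 MPa
Goodman: 1/n_f = τ_a/S_se + τ_m/S_su = 312.53/371 + 453.75/978 = 0.84239 + 0.46396 = 1.3063
n_f = 1/1.3063 = 0.7655

0.765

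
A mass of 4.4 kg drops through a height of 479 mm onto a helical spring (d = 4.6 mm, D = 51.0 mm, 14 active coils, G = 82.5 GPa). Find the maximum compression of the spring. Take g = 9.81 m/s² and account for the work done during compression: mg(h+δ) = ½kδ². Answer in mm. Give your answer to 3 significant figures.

k = Gd⁴/(8D³N_a) = (82.5×10³)(4.6⁴)/(8·51.0³·14) = 2.4863 N/mm
W = mg = 4.4 × 9.81 = 43.164 N
½kδ² − Wδ − Wh = 0 → δ = (W + √(W² + 2kWh))/k
δ = (43.164 + √(1863.1 + 102812))/2.4863 = (43.164 + 323.54)/2.4863 = 147.49 mm

147 mm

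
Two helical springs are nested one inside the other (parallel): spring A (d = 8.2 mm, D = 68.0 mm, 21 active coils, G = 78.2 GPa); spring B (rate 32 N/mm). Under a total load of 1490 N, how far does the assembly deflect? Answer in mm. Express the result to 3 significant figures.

38.5 mm

k_A = Gd⁴/(8D³N_a) = (78.2×10³)(8.2⁴)/(8·68.0³·21) = 6.6931 N/mm
Parallel: k_eq = 6.6931 + 32 = 38.693 N/mm
δ = F/k_eq = 1490/38.693 = 38.508 mm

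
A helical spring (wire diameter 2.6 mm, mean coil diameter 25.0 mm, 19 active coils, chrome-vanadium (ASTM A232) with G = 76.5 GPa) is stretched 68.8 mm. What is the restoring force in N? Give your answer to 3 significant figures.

k = Gd⁴/(8D³N_a) = (76.5×10³)(2.6⁴)/(8·25.0³·19) = 1.4719 N/mm
F = k·δ = 1.4719 × 68.8 = 101.27 N

101 N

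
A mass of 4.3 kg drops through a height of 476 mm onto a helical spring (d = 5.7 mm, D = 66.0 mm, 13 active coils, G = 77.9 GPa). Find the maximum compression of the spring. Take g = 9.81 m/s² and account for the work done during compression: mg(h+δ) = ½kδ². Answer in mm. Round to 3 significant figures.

137 mm

k = Gd⁴/(8D³N_a) = (77.9×10³)(5.7⁴)/(8·66.0³·13) = 2.7502 N/mm
W = mg = 4.3 × 9.81 = 42.183 N
½kδ² − Wδ − Wh = 0 → δ = (W + √(W² + 2kWh))/k
δ = (42.183 + √(1779.4 + 110445))/2.7502 = (42.183 + 335)/2.7502 = 137.14 mm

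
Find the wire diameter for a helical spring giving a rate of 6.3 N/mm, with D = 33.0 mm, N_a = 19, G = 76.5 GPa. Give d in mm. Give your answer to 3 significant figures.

d = (8D³N_a·k / G)^(1/4) = (8·33.0³·19·6.3 / (76.5×10³))^0.25
  = (449.85)^0.25 = 4.6054 mm

4.61 mm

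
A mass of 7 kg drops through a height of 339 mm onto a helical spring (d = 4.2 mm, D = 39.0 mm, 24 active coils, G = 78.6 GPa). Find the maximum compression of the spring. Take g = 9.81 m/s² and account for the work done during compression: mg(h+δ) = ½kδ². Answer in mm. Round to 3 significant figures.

183 mm

k = Gd⁴/(8D³N_a) = (78.6×10³)(4.2⁴)/(8·39.0³·24) = 2.1475 N/mm
W = mg = 7 × 9.81 = 68.67 N
½kδ² − Wδ − Wh = 0 → δ = (W + √(W² + 2kWh))/k
δ = (68.67 + √(4715.6 + 99981.9))/2.1475 = (68.67 + 323.57)/2.1475 = 182.65 mm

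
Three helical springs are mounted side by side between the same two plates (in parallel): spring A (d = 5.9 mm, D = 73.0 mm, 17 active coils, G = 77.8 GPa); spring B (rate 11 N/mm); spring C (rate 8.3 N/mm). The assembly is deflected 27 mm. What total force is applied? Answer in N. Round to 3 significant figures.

569 N

k_A = Gd⁴/(8D³N_a) = (77.8×10³)(5.9⁴)/(8·73.0³·17) = 1.7819 N/mm
Parallel: k_eq = 1.7819 + 11 + 8.3 = 21.082 N/mm
F = k_eq·δ = 21.082·27 = 569.21 N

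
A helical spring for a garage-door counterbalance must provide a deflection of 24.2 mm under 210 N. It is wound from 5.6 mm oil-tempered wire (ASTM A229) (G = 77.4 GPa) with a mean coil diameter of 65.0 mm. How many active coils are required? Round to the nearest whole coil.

4

Required rate k = F/δ = 210/24.2 = 8.6777 N/mm
N_a = Gd⁴/(8D³k) = (77.4×10³ × 5.6⁴)/(8 × 65.0³ × 8.6777)
    = 7.6119e+07 / 1.90649e+07 = 3.993 → 4 coils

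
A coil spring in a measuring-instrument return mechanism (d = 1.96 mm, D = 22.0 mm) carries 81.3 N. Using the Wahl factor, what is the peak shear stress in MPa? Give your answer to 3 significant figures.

682 MPa

Spring index C = D/d = 22.0/1.96 = 11.2245
K_W = (4C−1)/(4C−4) + 0.615/C = 43.898/40.898 + 0.0548 = 1.1281
τ₀ = 8FD/(πd³) = 8·81.3·22.0/(π·1.96³) = 14308.8/23.655 = 604.9 MPa
τ_max = K·τ₀ = 1.1281 × 604.9 = 682.42 MPa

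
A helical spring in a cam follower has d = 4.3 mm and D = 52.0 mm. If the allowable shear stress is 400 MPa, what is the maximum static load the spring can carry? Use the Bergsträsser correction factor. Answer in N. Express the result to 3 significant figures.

C = D/d = 52.0/4.3 = 12.0930
K_B = (4C+2)/(4C−3) = 50.372/45.372 = 1.1102
τ_max = K·8FD/(πd³) → F_max = τ_allow·πd³/(8DK)
F_max = 400·π·4.3³/(8·52.0·1.1102) = 99911/461.84 = 216.33 N

216 N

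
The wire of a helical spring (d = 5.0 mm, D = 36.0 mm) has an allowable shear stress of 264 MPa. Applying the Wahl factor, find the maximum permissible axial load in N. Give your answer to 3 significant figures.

C = D/d = 36.0/5.0 = 7.2000
K_W = (4C−1)/(4C−4) + 0.615/C = 27.800/24.800 + 0.0854 = 1.2064
τ_max = K·8FD/(πd³) → F_max = τ_allow·πd³/(8DK)
F_max = 264·π·5.0³/(8·36.0·1.2064) = 1.0367e+05/347.44 = 298.39 N

298 N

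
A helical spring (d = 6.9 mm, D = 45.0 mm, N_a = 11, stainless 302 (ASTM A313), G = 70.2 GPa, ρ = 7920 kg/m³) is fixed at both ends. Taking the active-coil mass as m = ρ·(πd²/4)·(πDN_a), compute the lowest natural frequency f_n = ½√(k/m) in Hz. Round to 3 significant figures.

104 Hz

k = Gd⁴/(8D³N_a) = (70.2×10³)(6.9⁴)/(8·45.0³·11) = 19.843 N/mm = 19843 N/m
Wire length L = πDN_a = π·45.0·11 = 1555.1 mm
m = ρ·(πd²/4)·L = 7920 × 37.393×10⁻⁶ m² × 1.5551 m = 0.46054 kg
f_n = ½√(k/m) = 0.5·√(19843/0.46054) = 0.5·√(43087) = 103.79 Hz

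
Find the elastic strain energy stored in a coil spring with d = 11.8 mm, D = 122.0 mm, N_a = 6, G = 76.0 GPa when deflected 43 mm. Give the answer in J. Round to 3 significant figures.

15.6 J

k = Gd⁴/(8D³N_a) = (76.0×10³)(11.8⁴)/(8·122.0³·6) = 16.905 N/mm
U = ½kδ² = 0.5 × 16.905 × 43² = 15629 N·mm = 15.629 J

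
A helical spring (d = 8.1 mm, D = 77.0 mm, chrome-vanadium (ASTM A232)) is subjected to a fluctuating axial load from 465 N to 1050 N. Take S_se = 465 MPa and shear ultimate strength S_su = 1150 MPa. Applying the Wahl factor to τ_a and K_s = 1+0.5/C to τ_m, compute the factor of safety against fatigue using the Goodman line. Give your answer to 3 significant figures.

1.91

C = D/d = 77.0/8.1 = 9.5062; K_W = (4C−1)/(4C−4)+0.615/C = 1.1529; K_s = 1+0.5/C = 1.0526
F_a = (F_max−F_min)/2 = 292.5 N; F_m = (F_max+F_min)/2 = 757.5 N
τ_a = K_W·8F_aD/(πd³) = 1.1529 × 107.92 = 124.42 MPa
τ_m = K_s·8F_mD/(πd³) = 1.0526 × 279.48 = 294.19 MPa
Goodman: 1/n_f = τ_a/S_se + τ_m/S_su = 124.42/465 + 294.19/1150 = 0.26756 + 0.25581 = 0.52338
n_f = 1/0.52338 = 1.911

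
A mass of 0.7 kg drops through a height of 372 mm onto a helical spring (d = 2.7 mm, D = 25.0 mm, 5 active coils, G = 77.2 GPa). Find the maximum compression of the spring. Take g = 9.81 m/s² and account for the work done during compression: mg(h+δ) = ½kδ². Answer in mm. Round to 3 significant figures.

29.0 mm

k = Gd⁴/(8D³N_a) = (77.2×10³)(2.7⁴)/(8·25.0³·5) = 6.5644 N/mm
W = mg = 0.7 × 9.81 = 6.867 N
½kδ² − Wδ − Wh = 0 → δ = (W + √(W² + 2kWh))/k
δ = (6.867 + √(47.156 + 33537.6))/6.5644 = (6.867 + 183.26)/6.5644 = 28.964 mm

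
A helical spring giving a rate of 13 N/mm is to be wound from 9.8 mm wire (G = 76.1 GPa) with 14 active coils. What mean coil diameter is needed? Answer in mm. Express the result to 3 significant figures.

D = (Gd⁴/(8N_a·k))^(1/3) = (76.1×10³·9.8⁴/(8·14·13))^(1/3)
  = (482089)^(1/3) = 78.4108 mm

78.4 mm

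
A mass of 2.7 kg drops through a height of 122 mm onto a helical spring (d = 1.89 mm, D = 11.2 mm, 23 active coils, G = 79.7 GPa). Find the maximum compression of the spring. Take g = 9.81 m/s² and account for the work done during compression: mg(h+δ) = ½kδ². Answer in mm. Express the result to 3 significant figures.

47.8 mm

k = Gd⁴/(8D³N_a) = (79.7×10³)(1.89⁴)/(8·11.2³·23) = 3.934 N/mm
W = mg = 2.7 × 9.81 = 26.487 N
½kδ² − Wδ − Wh = 0 → δ = (W + √(W² + 2kWh))/k
δ = (26.487 + √(701.56 + 25424.7))/3.934 = (26.487 + 161.64)/3.934 = 47.82 mm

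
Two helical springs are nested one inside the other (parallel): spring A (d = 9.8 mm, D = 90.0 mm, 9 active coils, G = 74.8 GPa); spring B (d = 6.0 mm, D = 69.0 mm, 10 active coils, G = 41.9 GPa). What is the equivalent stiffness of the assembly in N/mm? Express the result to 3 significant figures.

15.2 N/mm

k_A = Gd⁴/(8D³N_a) = (74.8×10³)(9.8⁴)/(8·90.0³·9) = 13.145 N/mm
k_B = Gd⁴/(8D³N_a) = (41.9×10³)(6.0⁴)/(8·69.0³·10) = 2.0662 N/mm
Parallel: k_eq = 13.145 + 2.0662 = 15.211 N/mm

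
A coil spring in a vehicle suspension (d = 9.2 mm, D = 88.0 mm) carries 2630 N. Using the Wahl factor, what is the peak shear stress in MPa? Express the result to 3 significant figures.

Spring index C = D/d = 88.0/9.2 = 9.5652
K_W = (4C−1)/(4C−4) + 0.615/C = 37.261/34.261 + 0.0643 = 1.1519
τ₀ = 8FD/(πd³) = 8·2630·88.0/(π·9.2³) = 1.85152e+06/2446.3 = 756.86 MPa
τ_max = K·τ₀ = 1.1519 × 756.86 = 871.79 MPa

872 MPa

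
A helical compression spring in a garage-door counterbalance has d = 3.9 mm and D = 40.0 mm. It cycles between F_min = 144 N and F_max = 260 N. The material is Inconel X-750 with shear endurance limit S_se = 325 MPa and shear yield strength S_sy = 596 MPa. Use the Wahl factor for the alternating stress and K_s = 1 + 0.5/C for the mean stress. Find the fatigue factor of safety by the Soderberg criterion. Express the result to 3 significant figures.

C = D/d = 40.0/3.9 = 10.2564; K_W = (4C−1)/(4C−4)+0.615/C = 1.1410; K_s = 1+0.5/C = 1.0488
F_a = (F_max−F_min)/2 = 58 N; F_m = (F_max+F_min)/2 = 202 N
τ_a = K_W·8F_aD/(πd³) = 1.1410 × 99.594 = 113.64 MPa
τ_m = K_s·8F_mD/(πd³) = 1.0488 × 346.86 = 363.77 MPa
Soderberg: 1/n_f = τ_a/S_se + τ_m/S_sy = 113.64/325 + 363.77/596 = 0.34965 + 0.61036 = 0.96
n_f = 1/0.96 = 1.042

1.04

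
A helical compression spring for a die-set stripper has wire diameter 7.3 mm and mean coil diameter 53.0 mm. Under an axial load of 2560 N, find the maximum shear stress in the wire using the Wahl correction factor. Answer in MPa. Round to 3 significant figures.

1070 MPa

Spring index C = D/d = 53.0/7.3 = 7.2603
K_W = (4C−1)/(4C−4) + 0.615/C = 28.041/25.041 + 0.0847 = 1.2045
τ₀ = 8FD/(πd³) = 8·2560·53.0/(π·7.3³) = 1.08544e+06/1222.1 = 888.15 MPa
τ_max = K·τ₀ = 1.2045 × 888.15 = 1069.8 MPa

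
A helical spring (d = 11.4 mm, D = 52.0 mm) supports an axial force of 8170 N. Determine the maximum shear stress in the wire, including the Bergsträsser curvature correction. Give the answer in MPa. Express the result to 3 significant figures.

Spring index C = D/d = 52.0/11.4 = 4.5614
K_B = (4C+2)/(4C−3) = 20.246/15.246 = 1.3280
τ₀ = 8FD/(πd³) = 8·8170·52.0/(π·11.4³) = 3.39872e+06/4654.4 = 730.22 MPa
τ_max = K·τ₀ = 1.3280 × 730.22 = 969.7 MPa

970 MPa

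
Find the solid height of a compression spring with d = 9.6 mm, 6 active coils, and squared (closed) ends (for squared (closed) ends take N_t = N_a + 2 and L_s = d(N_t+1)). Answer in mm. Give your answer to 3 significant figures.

squared (closed) ends: N_t = N_a + 2 = 6 + 2 = 8
L_s = d·(N_t+1) = 9.6 × 9 = 86.4 mm

86.4 mm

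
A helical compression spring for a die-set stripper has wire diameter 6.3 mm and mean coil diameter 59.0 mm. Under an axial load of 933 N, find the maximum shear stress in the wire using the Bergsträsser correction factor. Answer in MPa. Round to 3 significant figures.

Spring index C = D/d = 59.0/6.3 = 9.3651
K_B = (4C+2)/(4C−3) = 39.460/34.460 = 1.1451
τ₀ = 8FD/(πd³) = 8·933·59.0/(π·6.3³) = 440376/785.55 = 560.6 MPa
τ_max = K·τ₀ = 1.1451 × 560.6 = 641.94 MPa

642 MPa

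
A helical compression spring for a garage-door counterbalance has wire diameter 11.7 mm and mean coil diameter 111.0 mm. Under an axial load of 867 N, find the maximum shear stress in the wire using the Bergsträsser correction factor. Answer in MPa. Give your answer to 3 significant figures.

175 MPa

Spring index C = D/d = 111.0/11.7 = 9.4872
K_B = (4C+2)/(4C−3) = 39.949/34.949 = 1.1431
τ₀ = 8FD/(πd³) = 8·867·111.0/(π·11.7³) = 769896/5031.6 = 153.01 MPa
τ_max = K·τ₀ = 1.1431 × 153.01 = 174.9 MPa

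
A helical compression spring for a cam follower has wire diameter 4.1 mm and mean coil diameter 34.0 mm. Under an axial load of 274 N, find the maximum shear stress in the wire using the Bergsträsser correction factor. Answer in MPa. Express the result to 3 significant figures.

Spring index C = D/d = 34.0/4.1 = 8.2927
K_B = (4C+2)/(4C−3) = 35.171/30.171 = 1.1657
τ₀ = 8FD/(πd³) = 8·274·34.0/(π·4.1³) = 74528/216.52 = 344.21 MPa
τ_max = K·τ₀ = 1.1657 × 344.21 = 401.25 MPa

401 MPa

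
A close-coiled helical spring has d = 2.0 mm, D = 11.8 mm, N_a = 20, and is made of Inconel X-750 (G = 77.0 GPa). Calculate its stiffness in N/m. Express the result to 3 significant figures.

k = Gd⁴/(8D³N_a) = (77.0×10³ × 2.0⁴) / (8 × 11.8³ × 20)
  = 1.232e+06 / 262885 = 4.6865 N/mm = 4686.5 N/m

4690 N/m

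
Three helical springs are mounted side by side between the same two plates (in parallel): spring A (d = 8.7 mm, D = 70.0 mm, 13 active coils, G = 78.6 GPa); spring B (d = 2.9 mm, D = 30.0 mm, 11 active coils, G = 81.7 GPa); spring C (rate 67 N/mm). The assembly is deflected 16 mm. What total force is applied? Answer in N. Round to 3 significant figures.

k_A = Gd⁴/(8D³N_a) = (78.6×10³)(8.7⁴)/(8·70.0³·13) = 12.623 N/mm
k_B = Gd⁴/(8D³N_a) = (81.7×10³)(2.9⁴)/(8·30.0³·11) = 2.432 N/mm
Parallel: k_eq = 12.623 + 2.432 + 67 = 82.055 N/mm
F = k_eq·δ = 82.055·16 = 1312.9 N

1310 N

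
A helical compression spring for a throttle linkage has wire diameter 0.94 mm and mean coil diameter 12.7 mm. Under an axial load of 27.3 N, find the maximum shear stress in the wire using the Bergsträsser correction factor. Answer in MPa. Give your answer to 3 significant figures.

Spring index C = D/d = 12.7/0.94 = 13.5106
K_B = (4C+2)/(4C−3) = 56.043/51.043 = 1.0980
τ₀ = 8FD/(πd³) = 8·27.3·12.7/(π·0.94³) = 2773.68/2.6094 = 1063 MPa
τ_max = K·τ₀ = 1.0980 × 1063 = 1167.1 MPa

1170 MPa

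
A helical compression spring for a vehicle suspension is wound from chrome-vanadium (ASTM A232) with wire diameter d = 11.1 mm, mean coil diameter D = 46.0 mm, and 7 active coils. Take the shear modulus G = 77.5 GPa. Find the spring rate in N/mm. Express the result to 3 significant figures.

k = Gd⁴/(8D³N_a) = (77.5×10³ × 11.1⁴) / (8 × 46.0³ × 7)
  = 1.1765e+09 / 5.45082e+06 = 215.84 N/mm

216 N/mm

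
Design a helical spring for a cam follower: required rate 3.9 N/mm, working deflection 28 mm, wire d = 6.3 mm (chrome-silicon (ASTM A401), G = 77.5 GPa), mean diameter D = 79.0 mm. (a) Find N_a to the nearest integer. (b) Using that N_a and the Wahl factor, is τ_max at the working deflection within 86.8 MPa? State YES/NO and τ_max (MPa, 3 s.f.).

(a) 8 coils; (b) NO, τ_max = 97.1 MPa

N_a = Gd⁴/(8D³k) = (77.5×10³)(6.3⁴)/(8·79.0³·3.9) = 7.936 → N_a = 8
Actual rate k = Gd⁴/(8D³·8) = 3.869 N/mm
Working load F = kδ = 3.869·28 = 108.33 N
C = 79.0/6.3 = 12.5397; K_W = (4C−1)/(4C−4)+0.615/C = 1.1140
τ_max = K_W·8FD/(πd³) = 1.1140·87.158 = 97.097 MPa
τ_max > 86.8 MPa → exceeds allowable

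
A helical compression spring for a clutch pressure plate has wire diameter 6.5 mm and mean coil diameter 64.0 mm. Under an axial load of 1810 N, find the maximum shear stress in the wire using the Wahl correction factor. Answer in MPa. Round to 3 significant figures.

Spring index C = D/d = 64.0/6.5 = 9.8462
K_W = (4C−1)/(4C−4) + 0.615/C = 38.385/35.385 + 0.0625 = 1.1472
τ₀ = 8FD/(πd³) = 8·1810·64.0/(π·6.5³) = 926720/862.76 = 1074.1 MPa
τ_max = K·τ₀ = 1.1472 × 1074.1 = 1232.3 MPa

1230 MPa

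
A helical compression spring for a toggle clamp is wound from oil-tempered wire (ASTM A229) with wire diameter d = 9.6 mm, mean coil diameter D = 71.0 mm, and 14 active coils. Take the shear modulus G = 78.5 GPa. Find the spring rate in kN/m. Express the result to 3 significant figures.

k = Gd⁴/(8D³N_a) = (78.5×10³ × 9.6⁴) / (8 × 71.0³ × 14)
  = 6.66737e+08 / 4.0086e+07 = 16.633 N/mm

16.6 kN/m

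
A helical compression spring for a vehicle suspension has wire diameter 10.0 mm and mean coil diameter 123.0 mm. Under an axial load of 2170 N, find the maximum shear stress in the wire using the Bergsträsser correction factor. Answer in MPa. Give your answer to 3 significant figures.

Spring index C = D/d = 123.0/10.0 = 12.3000
K_B = (4C+2)/(4C−3) = 51.200/46.200 = 1.1082
τ₀ = 8FD/(πd³) = 8·2170·123.0/(π·10.0³) = 2.13528e+06/3141.6 = 679.68 MPa
τ_max = K·τ₀ = 1.1082 × 679.68 = 753.24 MPa

753 MPa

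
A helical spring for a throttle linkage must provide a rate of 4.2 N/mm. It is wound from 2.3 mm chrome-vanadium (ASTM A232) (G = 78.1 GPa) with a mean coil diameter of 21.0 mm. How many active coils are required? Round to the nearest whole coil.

N_a = Gd⁴/(8D³k) = (78.1×10³ × 2.3⁴)/(8 × 21.0³ × 4.2)
    = 2.18556e+06 / 311170 = 7.024 → 7 coils

7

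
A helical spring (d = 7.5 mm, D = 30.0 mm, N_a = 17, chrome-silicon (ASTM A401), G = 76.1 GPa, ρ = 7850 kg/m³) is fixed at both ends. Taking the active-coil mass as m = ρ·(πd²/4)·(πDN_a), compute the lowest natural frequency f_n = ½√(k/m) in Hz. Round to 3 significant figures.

172 Hz

k = Gd⁴/(8D³N_a) = (76.1×10³)(7.5⁴)/(8·30.0³·17) = 65.573 N/mm = 65573 N/m
Wire length L = πDN_a = π·30.0·17 = 1602.2 mm
m = ρ·(πd²/4)·L = 7850 × 44.179×10⁻⁶ m² × 1.6022 m = 0.55565 kg
f_n = ½√(k/m) = 0.5·√(65573/0.55565) = 0.5·√(1.1801e+05) = 171.76 Hz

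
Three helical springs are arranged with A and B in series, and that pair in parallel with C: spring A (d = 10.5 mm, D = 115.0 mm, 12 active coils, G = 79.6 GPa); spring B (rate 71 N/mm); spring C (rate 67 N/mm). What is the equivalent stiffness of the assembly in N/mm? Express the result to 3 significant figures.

73.1 N/mm

k_A = Gd⁴/(8D³N_a) = (79.6×10³)(10.5⁴)/(8·115.0³·12) = 6.6268 N/mm
Springs A,B series: k_AB = 1/(1/6.6268+1/71) = 6.0611 N/mm; parallel with C: k_eq = 6.0611+67 = 73.061 N/mm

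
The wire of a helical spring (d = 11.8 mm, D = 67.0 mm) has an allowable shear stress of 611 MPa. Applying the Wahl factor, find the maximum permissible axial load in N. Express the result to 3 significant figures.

C = D/d = 67.0/11.8 = 5.6780
K_W = (4C−1)/(4C−4) + 0.615/C = 21.712/18.712 + 0.1083 = 1.2686
τ_max = K·8FD/(πd³) → F_max = τ_allow·πd³/(8DK)
F_max = 611·π·11.8³/(8·67.0·1.2686) = 3.1538e+06/679.99 = 4638 N

4640 N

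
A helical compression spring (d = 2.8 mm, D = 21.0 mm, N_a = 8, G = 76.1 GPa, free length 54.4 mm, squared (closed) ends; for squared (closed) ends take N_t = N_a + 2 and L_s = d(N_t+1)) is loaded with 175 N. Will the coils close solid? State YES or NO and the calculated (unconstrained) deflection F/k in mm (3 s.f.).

k = Gd⁴/(8D³N_a) = (76.1×10³)(2.8⁴)/(8·21.0³·8) = 7.8919 N/mm
N_t = 10; L_s = 2.8·11 = 30.8 mm; δ_solid = L₀ − L_s = 54.4 − 30.8 = 23.6 mm
δ = F/k = 175/7.8919 = 22.175 mm
δ < δ_solid → spring does not go solid

NO, δ = 22.2 mm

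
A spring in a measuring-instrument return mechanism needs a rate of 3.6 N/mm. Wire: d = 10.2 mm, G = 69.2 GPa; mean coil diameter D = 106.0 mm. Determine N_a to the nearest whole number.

N_a = Gd⁴/(8D³k) = (69.2×10³ × 10.2⁴)/(8 × 106.0³ × 3.6)
    = 7.49043e+08 / 3.43013e+07 = 21.84 → 22 coils

22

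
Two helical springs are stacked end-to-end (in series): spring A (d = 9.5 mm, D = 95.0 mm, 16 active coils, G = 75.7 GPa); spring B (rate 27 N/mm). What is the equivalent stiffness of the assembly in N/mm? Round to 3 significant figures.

k_A = Gd⁴/(8D³N_a) = (75.7×10³)(9.5⁴)/(8·95.0³·16) = 5.6184 N/mm
Series: 1/k_eq = 1/5.6184 + 1/27 = 0.21502; k_eq = 4.6506 N/mm

4.65 N/mm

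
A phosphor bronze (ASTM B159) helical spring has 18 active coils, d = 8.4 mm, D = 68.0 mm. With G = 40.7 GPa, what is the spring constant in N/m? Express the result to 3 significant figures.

k = Gd⁴/(8D³N_a) = (40.7×10³ × 8.4⁴) / (8 × 68.0³ × 18)
  = 2.02634e+08 / 4.52782e+07 = 4.4753 N/mm = 4475.3 N/m

4480 N/m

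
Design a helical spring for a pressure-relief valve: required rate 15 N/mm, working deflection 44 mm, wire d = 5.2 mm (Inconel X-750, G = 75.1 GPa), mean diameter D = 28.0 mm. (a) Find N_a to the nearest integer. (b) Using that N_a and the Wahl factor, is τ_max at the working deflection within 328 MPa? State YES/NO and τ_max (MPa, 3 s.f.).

(a) 21 coils; (b) NO, τ_max = 427 MPa

N_a = Gd⁴/(8D³k) = (75.1×10³)(5.2⁴)/(8·28.0³·15) = 20.84 → N_a = 21
Actual rate k = Gd⁴/(8D³·21) = 14.889 N/mm
Working load F = kδ = 14.889·44 = 655.12 N
C = 28.0/5.2 = 5.3846; K_W = (4C−1)/(4C−4)+0.615/C = 1.2853
τ_max = K_W·8FD/(πd³) = 1.2853·332.21 = 426.98 MPa
τ_max > 328 MPa → exceeds allowable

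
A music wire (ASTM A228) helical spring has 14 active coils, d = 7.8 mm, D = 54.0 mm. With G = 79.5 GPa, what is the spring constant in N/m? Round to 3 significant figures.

16700 N/m

k = Gd⁴/(8D³N_a) = (79.5×10³ × 7.8⁴) / (8 × 54.0³ × 14)
  = 2.9427e+08 / 1.7636e+07 = 16.686 N/mm = 16686 N/m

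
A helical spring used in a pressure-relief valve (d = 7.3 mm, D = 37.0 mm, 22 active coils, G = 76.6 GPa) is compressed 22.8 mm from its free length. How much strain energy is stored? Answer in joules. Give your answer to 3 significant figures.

6.34 J

k = Gd⁴/(8D³N_a) = (76.6×10³)(7.3⁴)/(8·37.0³·22) = 24.401 N/mm
U = ½kδ² = 0.5 × 24.401 × 22.8² = 6342.2 N·mm = 6.3422 J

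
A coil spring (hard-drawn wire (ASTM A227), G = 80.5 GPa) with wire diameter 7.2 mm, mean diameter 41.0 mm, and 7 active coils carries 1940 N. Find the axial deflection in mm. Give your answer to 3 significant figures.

34.6 mm

k = Gd⁴/(8D³N_a) = (80.5×10³)(7.2⁴)/(8·41.0³·7) = 56.051 N/mm
δ = F/k = 1940 / 56.051 = 34.611 mm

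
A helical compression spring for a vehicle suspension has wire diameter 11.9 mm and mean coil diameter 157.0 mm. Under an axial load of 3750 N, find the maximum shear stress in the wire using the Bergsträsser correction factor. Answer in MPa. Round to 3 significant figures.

979 MPa

Spring index C = D/d = 157.0/11.9 = 13.1933
K_B = (4C+2)/(4C−3) = 54.773/49.773 = 1.1005
τ₀ = 8FD/(πd³) = 8·3750·157.0/(π·11.9³) = 4.71e+06/5294.1 = 889.67 MPa
τ_max = K·τ₀ = 1.1005 × 889.67 = 979.05 MPa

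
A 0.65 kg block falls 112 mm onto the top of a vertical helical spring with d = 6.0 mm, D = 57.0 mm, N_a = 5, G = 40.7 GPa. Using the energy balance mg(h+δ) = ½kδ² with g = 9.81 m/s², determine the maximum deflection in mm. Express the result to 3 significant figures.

k = Gd⁴/(8D³N_a) = (40.7×10³)(6.0⁴)/(8·57.0³·5) = 7.1206 N/mm
W = mg = 0.65 × 9.81 = 6.3765 N
½kδ² − Wδ − Wh = 0 → δ = (W + √(W² + 2kWh))/k
δ = (6.3765 + √(40.66 + 10170.6))/7.1206 = (6.3765 + 101.05)/7.1206 = 15.087 mm

15.1 mm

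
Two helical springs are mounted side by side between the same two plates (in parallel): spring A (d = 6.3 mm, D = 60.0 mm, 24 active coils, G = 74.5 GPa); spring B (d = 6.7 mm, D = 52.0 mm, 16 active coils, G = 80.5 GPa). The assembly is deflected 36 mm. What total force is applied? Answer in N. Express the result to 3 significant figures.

426 N

k_A = Gd⁴/(8D³N_a) = (74.5×10³)(6.3⁴)/(8·60.0³·24) = 2.8299 N/mm
k_B = Gd⁴/(8D³N_a) = (80.5×10³)(6.7⁴)/(8·52.0³·16) = 9.0131 N/mm
Parallel: k_eq = 2.8299 + 9.0131 = 11.843 N/mm
F = k_eq·δ = 11.843·36 = 426.35 N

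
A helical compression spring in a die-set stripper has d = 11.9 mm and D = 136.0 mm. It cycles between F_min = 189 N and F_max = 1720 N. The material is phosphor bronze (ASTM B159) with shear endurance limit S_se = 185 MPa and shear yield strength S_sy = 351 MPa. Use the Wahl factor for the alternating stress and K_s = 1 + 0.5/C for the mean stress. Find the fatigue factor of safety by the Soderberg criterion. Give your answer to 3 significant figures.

C = D/d = 136.0/11.9 = 11.4286; K_W = (4C−1)/(4C−4)+0.615/C = 1.1257; K_s = 1+0.5/C = 1.0437
F_a = (F_max−F_min)/2 = 765.5 N; F_m = (F_max+F_min)/2 = 954.5 N
τ_a = K_W·8F_aD/(πd³) = 1.1257 × 157.32 = 177.1 MPa
τ_m = K_s·8F_mD/(πd³) = 1.0437 × 196.16 = 204.74 MPa
Soderberg: 1/n_f = τ_a/S_se + τ_m/S_sy = 177.1/185 + 204.74/351 = 0.95730 + 0.58332 = 1.5406
n_f = 1/1.5406 = 0.6491

0.649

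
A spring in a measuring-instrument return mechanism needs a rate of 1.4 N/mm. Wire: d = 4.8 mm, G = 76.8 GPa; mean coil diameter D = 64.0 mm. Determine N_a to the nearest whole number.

14

N_a = Gd⁴/(8D³k) = (76.8×10³ × 4.8⁴)/(8 × 64.0³ × 1.4)
    = 4.07686e+07 / 2.93601e+06 = 13.89 → 14 coils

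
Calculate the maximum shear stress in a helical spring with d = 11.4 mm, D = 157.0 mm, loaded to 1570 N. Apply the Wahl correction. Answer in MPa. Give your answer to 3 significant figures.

Spring index C = D/d = 157.0/11.4 = 13.7719
K_W = (4C−1)/(4C−4) + 0.615/C = 54.088/51.088 + 0.0447 = 1.1034
τ₀ = 8FD/(πd³) = 8·1570·157.0/(π·11.4³) = 1.97192e+06/4654.4 = 423.67 MPa
τ_max = K·τ₀ = 1.1034 × 423.67 = 467.47 MPa

467 MPa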